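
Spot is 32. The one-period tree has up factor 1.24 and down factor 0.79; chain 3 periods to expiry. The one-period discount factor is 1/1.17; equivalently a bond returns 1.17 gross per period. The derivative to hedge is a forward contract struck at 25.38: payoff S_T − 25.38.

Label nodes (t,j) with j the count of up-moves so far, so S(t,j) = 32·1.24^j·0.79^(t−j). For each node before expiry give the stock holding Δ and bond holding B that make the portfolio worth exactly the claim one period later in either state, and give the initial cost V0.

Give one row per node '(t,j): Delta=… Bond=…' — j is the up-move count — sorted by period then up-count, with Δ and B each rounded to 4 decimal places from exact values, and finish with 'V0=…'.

The replicating-portfolio and risk-neutral prices coincide; use p* = (1.17−0.79)/(1.24−0.79) = 0.8444 for the latter.
At expiry t=3: V(3,0)=-9.6028, V(3,1)=-0.6157, V(3,2)=13.4905, V(3,3)=35.6320
(2,0): S=19.9712. Δ = (V_up−V_dn)/(S_up−S_dn) = (-0.6157−-9.6028)/(24.7643−15.7772) = 1.0000. V = [p*·-0.6157 + (1−p*)·-9.6028]/1.17 = -1.7211. B = V − Δ·S = -21.6923.
(2,1): S=31.3472. Δ = (V_up−V_dn)/(S_up−S_dn) = (13.4905−-0.6157)/(38.8705−24.7643) = 1.0000. V = [p*·13.4905 + (1−p*)·-0.6157]/1.17 = 9.6549. B = V − Δ·S = -21.6923.
(2,2): S=49.2032. Δ = (V_up−V_dn)/(S_up−S_dn) = (35.6320−13.4905)/(61.0120−38.8705) = 1.0000. V = [p*·35.6320 + (1−p*)·13.4905]/1.17 = 27.5109. B = V − Δ·S = -21.6923.
(1,0): S=25.2800. Δ = (V_up−V_dn)/(S_up−S_dn) = (9.6549−-1.7211)/(31.3472−19.9712) = 1.0000. V = [p*·9.6549 + (1−p*)·-1.7211]/1.17 = 6.7396. B = V − Δ·S = -18.5404.
(1,1): S=39.6800. Δ = (V_up−V_dn)/(S_up−S_dn) = (27.5109−9.6549)/(49.2032−31.3472) = 1.0000. V = [p*·27.5109 + (1−p*)·9.6549]/1.17 = 21.1396. B = V − Δ·S = -18.5404.
(0,0): S=32.0000. Δ = (V_up−V_dn)/(S_up−S_dn) = (21.1396−6.7396)/(39.6800−25.2800) = 1.0000. V = [p*·21.1396 + (1−p*)·6.7396]/1.17 = 16.1535. B = V − Δ·S = -15.8465.
Check: Δ(0,0)·S0 + B(0,0) = 16.1535 = V0.

(0,0): Delta=1.0000 Bond=-15.8465
(1,0): Delta=1.0000 Bond=-18.5404
(1,1): Delta=1.0000 Bond=-18.5404
(2,0): Delta=1.0000 Bond=-21.6923
(2,1): Delta=1.0000 Bond=-21.6923
(2,2): Delta=1.0000 Bond=-21.6923
V0=16.1535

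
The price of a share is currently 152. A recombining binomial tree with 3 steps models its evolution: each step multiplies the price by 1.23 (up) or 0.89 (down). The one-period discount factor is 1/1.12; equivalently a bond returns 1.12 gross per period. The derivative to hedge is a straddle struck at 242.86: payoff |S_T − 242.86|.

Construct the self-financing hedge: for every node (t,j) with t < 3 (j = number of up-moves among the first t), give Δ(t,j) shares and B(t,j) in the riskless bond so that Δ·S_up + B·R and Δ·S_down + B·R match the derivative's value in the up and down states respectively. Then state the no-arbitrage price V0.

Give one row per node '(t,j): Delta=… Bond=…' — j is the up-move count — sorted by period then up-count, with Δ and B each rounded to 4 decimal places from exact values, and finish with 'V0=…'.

(0,0): Delta=-0.4354 Bond=104.6675
(1,0): Delta=-1.0000 Bond=193.6065
(1,1): Delta=-0.2400 Bond=80.6985
(2,0): Delta=-1.0000 Bond=216.8393
(2,1): Delta=-1.0000 Bond=216.8393
(2,2): Delta=0.0230 Bond=29.9029
V0=38.4865

The replicating-portfolio and risk-neutral prices coincide; use p* = (1.12−0.89)/(1.23−0.89) = 0.6765 for the latter.
At expiry t=3: V(3,0)=135.7047, V(3,1)=94.7690, V(3,2)=38.1949, V(3,3)=39.9918
Node (2,0) S=120.3992: V=(p*·94.7690+(1−p*)·135.7047)/1.12=96.4401; Δ=(94.7690−135.7047)/(148.0910−107.1553)=-1.0000; B=V−Δ·S=216.8393
Node (2,1) S=166.3944: V=(p*·38.1949+(1−p*)·94.7690)/1.12=50.4449; Δ=(38.1949−94.7690)/(204.6651−148.0910)=-1.0000; B=V−Δ·S=216.8393
Node (2,2) S=229.9608: V=(p*·39.9918+(1−p*)·38.1949)/1.12=35.1879; Δ=(39.9918−38.1949)/(282.8518−204.6651)=0.0230; B=V−Δ·S=29.9029
Node (1,0) S=135.2800: V=(p*·50.4449+(1−p*)·96.4401)/1.12=58.3265; Δ=(50.4449−96.4401)/(166.3944−120.3992)=-1.0000; B=V−Δ·S=193.6065
Node (1,1) S=186.9600: V=(p*·35.1879+(1−p*)·50.4449)/1.12=35.8250; Δ=(35.1879−50.4449)/(229.9608−166.3944)=-0.2400; B=V−Δ·S=80.6985
Node (0,0) S=152.0000: V=(p*·35.8250+(1−p*)·58.3265)/1.12=38.4865; Δ=(35.8250−58.3265)/(186.9600−135.2800)=-0.4354; B=V−Δ·S=104.6675
Root portfolio cost Δ·152+B reproduces V0=38.4865.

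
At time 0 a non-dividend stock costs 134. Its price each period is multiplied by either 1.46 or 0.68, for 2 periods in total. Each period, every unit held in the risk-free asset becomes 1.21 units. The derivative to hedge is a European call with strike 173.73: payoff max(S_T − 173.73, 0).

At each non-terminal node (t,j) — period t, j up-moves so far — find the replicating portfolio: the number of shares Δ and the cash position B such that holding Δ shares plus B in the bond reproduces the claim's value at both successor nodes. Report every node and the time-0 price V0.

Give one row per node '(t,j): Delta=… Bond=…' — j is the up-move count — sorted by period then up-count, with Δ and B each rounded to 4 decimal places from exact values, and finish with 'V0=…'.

Risk-neutral probability p* = (R−d)/(u−d) = (1.21−0.68)/(1.46−0.68) = 0.6795.
Terminal values V(2,·): V(2,0)=0.0000, V(2,1)=0.0000, V(2,2)=111.9044
(1,0): S=91.1200. Δ = (V_up−V_dn)/(S_up−S_dn) = (0.0000−0.0000)/(133.0352−61.9616) = 0.0000. V = [p*·0.0000 + (1−p*)·0.0000]/1.21 = 0.0000. B = V − Δ·S = 0.0000.
(1,1): S=195.6400. Δ = (V_up−V_dn)/(S_up−S_dn) = (111.9044−0.0000)/(285.6344−133.0352) = 0.7333. V = [p*·111.9044 + (1−p*)·0.0000]/1.21 = 62.8410. B = V − Δ·S = -80.6262.
(0,0): S=134.0000. Δ = (V_up−V_dn)/(S_up−S_dn) = (62.8410−0.0000)/(195.6400−91.1200) = 0.6012. V = [p*·62.8410 + (1−p*)·0.0000]/1.21 = 35.2890. B = V − Δ·S = -45.2764.
Self-financing check: at every node Δ·S+B equals the discounted successor values.

(0,0): Delta=0.6012 Bond=-45.2764
(1,0): Delta=0.0000 Bond=0.0000
(1,1): Delta=0.7333 Bond=-80.6262
V0=35.2890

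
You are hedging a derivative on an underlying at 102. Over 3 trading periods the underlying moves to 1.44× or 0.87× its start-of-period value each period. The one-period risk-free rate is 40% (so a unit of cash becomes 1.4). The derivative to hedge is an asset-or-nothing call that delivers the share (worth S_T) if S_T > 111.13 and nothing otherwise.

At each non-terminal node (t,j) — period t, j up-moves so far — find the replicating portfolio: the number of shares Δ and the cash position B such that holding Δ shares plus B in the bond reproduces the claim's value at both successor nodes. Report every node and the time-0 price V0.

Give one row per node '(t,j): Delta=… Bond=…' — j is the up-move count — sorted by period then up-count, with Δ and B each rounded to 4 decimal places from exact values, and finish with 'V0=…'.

(0,0): Delta=1.0029 Bond=-0.3045
(1,0): Delta=1.0666 Bond=-6.0754
(1,1): Delta=1.0000 Bond=0.0000
(2,0): Delta=2.5263 Bond=-121.2042
(2,1): Delta=1.0000 Bond=0.0000
(2,2): Delta=1.0000 Bond=0.0000
V0=101.9915

Risk-neutral probability p* = (R−d)/(u−d) = (1.4−0.87)/(1.44−0.87) = 0.9298.
Payoff layer (t=3): V(3,0)=0.0000, V(3,1)=111.1735, V(3,2)=184.0113, V(3,3)=304.5704
(2,0): S=77.2038. Δ = (V_up−V_dn)/(S_up−S_dn) = (111.1735−0.0000)/(111.1735−67.1673) = 2.5263. V = [p*·111.1735 + (1−p*)·0.0000]/1.4 = 73.8370. B = V − Δ·S = -121.2042.
(2,1): S=127.7856. Δ = (V_up−V_dn)/(S_up−S_dn) = (184.0113−111.1735)/(184.0113−111.1735) = 1.0000. V = [p*·184.0113 + (1−p*)·111.1735]/1.4 = 127.7856. B = V − Δ·S = 0.0000.
(2,2): S=211.5072. Δ = (V_up−V_dn)/(S_up−S_dn) = (304.5704−184.0113)/(304.5704−184.0113) = 1.0000. V = [p*·304.5704 + (1−p*)·184.0113]/1.4 = 211.5072. B = V − Δ·S = 0.0000.
(1,0): S=88.7400. Δ = (V_up−V_dn)/(S_up−S_dn) = (127.7856−73.8370)/(127.7856−77.2038) = 1.0666. V = [p*·127.7856 + (1−p*)·73.8370]/1.4 = 88.5712. B = V − Δ·S = -6.0754.
(1,1): S=146.8800. Δ = (V_up−V_dn)/(S_up−S_dn) = (211.5072−127.7856)/(211.5072−127.7856) = 1.0000. V = [p*·211.5072 + (1−p*)·127.7856]/1.4 = 146.8800. B = V − Δ·S = 0.0000.
(0,0): S=102.0000. Δ = (V_up−V_dn)/(S_up−S_dn) = (146.8800−88.5712)/(146.8800−88.7400) = 1.0029. V = [p*·146.8800 + (1−p*)·88.5712]/1.4 = 101.9915. B = V − Δ·S = -0.3045.
Root portfolio cost Δ·102+B reproduces V0=101.9915.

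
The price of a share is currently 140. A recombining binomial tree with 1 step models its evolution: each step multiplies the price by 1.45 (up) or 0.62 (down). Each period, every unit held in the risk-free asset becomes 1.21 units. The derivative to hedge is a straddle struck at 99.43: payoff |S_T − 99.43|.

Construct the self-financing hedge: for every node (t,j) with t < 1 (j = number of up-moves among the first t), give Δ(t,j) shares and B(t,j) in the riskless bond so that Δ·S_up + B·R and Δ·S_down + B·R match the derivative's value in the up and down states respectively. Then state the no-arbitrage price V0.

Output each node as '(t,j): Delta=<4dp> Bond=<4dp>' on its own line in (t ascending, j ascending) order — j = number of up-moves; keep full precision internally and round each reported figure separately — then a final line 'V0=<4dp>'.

No-arbitrage ⇒ martingale measure with p* = (R−d)/(u−d) = 0.7108.
At expiry t=1: V(1,0)=12.6300, V(1,1)=103.5700
  t=0,j=0: stock 140.0000 → up 203.0000 (V=103.5700), down 86.8000 (V=12.6300). Price 63.8629; hedge Δ=0.7826, bond B=-45.7034.
Self-financing check: at every node Δ·S+B equals the discounted successor values.

(0,0): Delta=0.7826 Bond=-45.7034
V0=63.8629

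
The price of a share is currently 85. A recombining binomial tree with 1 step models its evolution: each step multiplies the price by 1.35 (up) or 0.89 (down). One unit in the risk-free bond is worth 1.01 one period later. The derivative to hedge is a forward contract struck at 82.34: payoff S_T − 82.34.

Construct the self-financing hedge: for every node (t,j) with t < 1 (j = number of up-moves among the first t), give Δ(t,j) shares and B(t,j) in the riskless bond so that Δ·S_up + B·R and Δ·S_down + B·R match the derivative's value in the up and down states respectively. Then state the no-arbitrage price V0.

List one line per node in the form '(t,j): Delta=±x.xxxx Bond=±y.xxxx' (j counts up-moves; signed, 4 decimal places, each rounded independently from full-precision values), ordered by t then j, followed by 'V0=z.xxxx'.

Since d<R<u, set p* = (R−d)/(u−d) = 0.2609; price each node as the discounted p*-expectation of its children.
At expiry t=1: V(1,0)=-6.6900, V(1,1)=32.4100
  t=0,j=0: stock 85.0000 → up 114.7500 (V=32.4100), down 75.6500 (V=-6.6900). Price 3.4752; hedge Δ=1.0000, bond B=-81.5248.
Root portfolio cost Δ·85+B reproduces V0=3.4752.

(0,0): Delta=1.0000 Bond=-81.5248
V0=3.4752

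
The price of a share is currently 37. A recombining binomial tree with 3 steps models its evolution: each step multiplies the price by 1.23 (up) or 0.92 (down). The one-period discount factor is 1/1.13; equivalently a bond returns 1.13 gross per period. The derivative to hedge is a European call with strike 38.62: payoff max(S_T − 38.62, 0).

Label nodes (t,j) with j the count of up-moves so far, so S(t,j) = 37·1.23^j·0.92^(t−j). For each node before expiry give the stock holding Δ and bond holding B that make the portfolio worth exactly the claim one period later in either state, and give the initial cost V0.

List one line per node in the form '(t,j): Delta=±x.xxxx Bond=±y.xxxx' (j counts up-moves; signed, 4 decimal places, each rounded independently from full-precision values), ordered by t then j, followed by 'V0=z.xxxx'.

The replicating-portfolio and risk-neutral prices coincide; use p* = (1.13−0.92)/(1.23−0.92) = 0.6774 for the latter.
Terminal payoffs: V(3,0)=0.0000, V(3,1)=0.0000, V(3,2)=12.8791, V(3,3)=30.2321
  t=2,j=0: stock 31.3168 → up 38.5197 (V=0.0000), down 28.8115 (V=0.0000). Price 0.0000; hedge Δ=0.0000, bond B=0.0000.
  t=2,j=1: stock 41.8692 → up 51.4991 (V=12.8791), down 38.5197 (V=0.0000). Price 7.7209; hedge Δ=0.9923, bond B=-33.8247.
  t=2,j=2: stock 55.9773 → up 68.8521 (V=30.2321), down 51.4991 (V=12.8791). Price 21.8003; hedge Δ=1.0000, bond B=-34.1770.
  t=1,j=0: stock 34.0400 → up 41.8692 (V=7.7209), down 31.3168 (V=0.0000). Price 4.6285; hedge Δ=0.7317, bond B=-20.2774.
  t=1,j=1: stock 45.5100 → up 55.9773 (V=21.8003), down 41.8692 (V=7.7209). Price 15.2731; hedge Δ=0.9980, bond B=-30.1446.
  t=0,j=0: stock 37.0000 → up 45.5100 (V=15.2731), down 34.0400 (V=4.6285). Price 10.4773; hedge Δ=0.9280, bond B=-23.8598.
Check: Δ(0,0)·S0 + B(0,0) = 10.4773 = V0.

(0,0): Delta=0.9280 Bond=-23.8598
(1,0): Delta=0.7317 Bond=-20.2774
(1,1): Delta=0.9980 Bond=-30.1446
(2,0): Delta=0.0000 Bond=0.0000
(2,1): Delta=0.9923 Bond=-33.8247
(2,2): Delta=1.0000 Bond=-34.1770
V0=10.4773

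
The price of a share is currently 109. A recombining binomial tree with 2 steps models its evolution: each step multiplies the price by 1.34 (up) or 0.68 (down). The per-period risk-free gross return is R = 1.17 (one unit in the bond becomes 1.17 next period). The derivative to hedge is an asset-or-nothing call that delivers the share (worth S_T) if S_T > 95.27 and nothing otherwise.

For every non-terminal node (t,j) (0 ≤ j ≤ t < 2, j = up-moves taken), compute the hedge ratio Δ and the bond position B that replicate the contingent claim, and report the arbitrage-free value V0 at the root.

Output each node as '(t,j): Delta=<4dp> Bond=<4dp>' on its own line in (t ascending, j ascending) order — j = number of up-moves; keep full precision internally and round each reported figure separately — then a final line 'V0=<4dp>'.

(0,0): Delta=1.1542 Bond=-19.2548
(1,0): Delta=2.0303 Bond=-87.4620
(1,1): Delta=1.0000 Bond=0.0000
V0=106.5572

No-arbitrage ⇒ martingale measure with p* = (R−d)/(u−d) = 0.7424.
Terminal values V(2,·): V(2,0)=0.0000, V(2,1)=99.3208, V(2,2)=195.7204
Node (1,0) S=74.1200: V=(p*·99.3208+(1−p*)·0.0000)/1.17=63.0241; Δ=(99.3208−0.0000)/(99.3208−50.4016)=2.0303; B=V−Δ·S=-87.4620
Node (1,1) S=146.0600: V=(p*·195.7204+(1−p*)·99.3208)/1.17=146.0600; Δ=(195.7204−99.3208)/(195.7204−99.3208)=1.0000; B=V−Δ·S=0.0000
Node (0,0) S=109.0000: V=(p*·146.0600+(1−p*)·63.0241)/1.17=106.5572; Δ=(146.0600−63.0241)/(146.0600−74.1200)=1.1542; B=V−Δ·S=-19.2548
Check: Δ(0,0)·S0 + B(0,0) = 106.5572 = V0.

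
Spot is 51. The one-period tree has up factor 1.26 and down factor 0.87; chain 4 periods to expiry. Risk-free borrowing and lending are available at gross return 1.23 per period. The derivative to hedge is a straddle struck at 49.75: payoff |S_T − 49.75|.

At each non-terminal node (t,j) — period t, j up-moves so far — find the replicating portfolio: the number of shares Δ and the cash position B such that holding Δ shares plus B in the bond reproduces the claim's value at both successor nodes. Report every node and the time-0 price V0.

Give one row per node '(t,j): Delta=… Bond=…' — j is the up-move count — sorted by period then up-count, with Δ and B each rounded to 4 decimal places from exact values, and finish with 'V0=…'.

Risk-neutral probability p* = (R−d)/(u−d) = (1.23−0.87)/(1.26−0.87) = 0.9231.
Payoff layer (t=4): V(4,0)=20.5322, V(4,1)=7.4346, V(4,2)=11.5344, V(4,3)=39.0067, V(4,4)=78.7942
(3,0): S=33.5837. Δ = (V_up−V_dn)/(S_up−S_dn) = (7.4346−20.5322)/(42.3154−29.2178) = -1.0000. V = [p*·7.4346 + (1−p*)·20.5322]/1.23 = 6.8635. B = V − Δ·S = 40.4472.
(3,1): S=48.6384. Δ = (V_up−V_dn)/(S_up−S_dn) = (11.5344−7.4346)/(61.2844−42.3154) = 0.2161. V = [p*·11.5344 + (1−p*)·7.4346]/1.23 = 9.1211. B = V − Δ·S = -1.3911.
(3,2): S=70.4418. Δ = (V_up−V_dn)/(S_up−S_dn) = (39.0067−11.5344)/(88.7567−61.2844) = 1.0000. V = [p*·39.0067 + (1−p*)·11.5344]/1.23 = 29.9947. B = V − Δ·S = -40.4472.
(3,3): S=102.0192. Δ = (V_up−V_dn)/(S_up−S_dn) = (78.7942−39.0067)/(128.5442−88.7567) = 1.0000. V = [p*·78.7942 + (1−p*)·39.0067]/1.23 = 61.5720. B = V − Δ·S = -40.4472.
(2,0): S=38.6019. Δ = (V_up−V_dn)/(S_up−S_dn) = (9.1211−6.8635)/(48.6384−33.5837) = 0.1500. V = [p*·9.1211 + (1−p*)·6.8635]/1.23 = 7.2744. B = V − Δ·S = 1.4855.
(2,1): S=55.9062. Δ = (V_up−V_dn)/(S_up−S_dn) = (29.9947−9.1211)/(70.4418−48.6384) = 0.9574. V = [p*·29.9947 + (1−p*)·9.1211]/1.23 = 23.0805. B = V − Δ·S = -30.4413.
(2,2): S=80.9676. Δ = (V_up−V_dn)/(S_up−S_dn) = (61.5720−29.9947)/(102.0192−70.4418) = 1.0000. V = [p*·61.5720 + (1−p*)·29.9947]/1.23 = 48.0837. B = V − Δ·S = -32.8839.
(1,0): S=44.3700. Δ = (V_up−V_dn)/(S_up−S_dn) = (23.0805−7.2744)/(55.9062−38.6019) = 0.9134. V = [p*·23.0805 + (1−p*)·7.2744]/1.23 = 17.7761. B = V − Δ·S = -22.7524.
(1,1): S=64.2600. Δ = (V_up−V_dn)/(S_up−S_dn) = (48.0837−23.0805)/(80.9676−55.9062) = 0.9977. V = [p*·48.0837 + (1−p*)·23.0805]/1.23 = 37.5288. B = V − Δ·S = -26.5821.
(0,0): S=51.0000. Δ = (V_up−V_dn)/(S_up−S_dn) = (37.5288−17.7761)/(64.2600−44.3700) = 0.9931. V = [p*·37.5288 + (1−p*)·17.7761]/1.23 = 29.2759. B = V − Δ·S = -21.3720.
Root portfolio cost Δ·51+B reproduces V0=29.2759.

(0,0): Delta=0.9931 Bond=-21.3720
(1,0): Delta=0.9134 Bond=-22.7524
(1,1): Delta=0.9977 Bond=-26.5821
(2,0): Delta=0.1500 Bond=1.4855
(2,1): Delta=0.9574 Bond=-30.4413
(2,2): Delta=1.0000 Bond=-32.8839
(3,0): Delta=-1.0000 Bond=40.4472
(3,1): Delta=0.2161 Bond=-1.3911
(3,2): Delta=1.0000 Bond=-40.4472
(3,3): Delta=1.0000 Bond=-40.4472
V0=29.2759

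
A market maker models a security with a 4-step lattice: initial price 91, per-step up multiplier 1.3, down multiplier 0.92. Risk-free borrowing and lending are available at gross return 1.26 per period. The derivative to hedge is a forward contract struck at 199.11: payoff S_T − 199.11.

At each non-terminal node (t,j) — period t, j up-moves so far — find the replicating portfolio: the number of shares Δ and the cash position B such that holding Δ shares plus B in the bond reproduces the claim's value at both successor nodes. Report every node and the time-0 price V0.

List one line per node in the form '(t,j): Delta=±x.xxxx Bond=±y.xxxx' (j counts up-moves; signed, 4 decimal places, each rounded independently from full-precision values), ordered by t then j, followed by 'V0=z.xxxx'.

(0,0): Delta=1.0000 Bond=-78.9971
(1,0): Delta=1.0000 Bond=-99.5363
(1,1): Delta=1.0000 Bond=-99.5363
(2,0): Delta=1.0000 Bond=-125.4157
(2,1): Delta=1.0000 Bond=-125.4157
(2,2): Delta=1.0000 Bond=-125.4157
(3,0): Delta=1.0000 Bond=-158.0238
(3,1): Delta=1.0000 Bond=-158.0238
(3,2): Delta=1.0000 Bond=-158.0238
(3,3): Delta=1.0000 Bond=-158.0238
V0=12.0029

The replicating-portfolio and risk-neutral prices coincide; use p* = (1.26−0.92)/(1.3−0.92) = 0.8947 for the latter.
At expiry t=4: V(4,0)=-133.9182, V(4,1)=-106.9912, V(4,2)=-68.9421, V(4,3)=-15.1772, V(4,4)=60.7951
(3,0): S=70.8606. Δ = (V_up−V_dn)/(S_up−S_dn) = (-106.9912−-133.9182)/(92.1188−65.1918) = 1.0000. V = [p*·-106.9912 + (1−p*)·-133.9182]/1.26 = -87.1632. B = V − Δ·S = -158.0238.
(3,1): S=100.1291. Δ = (V_up−V_dn)/(S_up−S_dn) = (-68.9421−-106.9912)/(130.1679−92.1188) = 1.0000. V = [p*·-68.9421 + (1−p*)·-106.9912]/1.26 = -57.8947. B = V − Δ·S = -158.0238.
(3,2): S=141.4868. Δ = (V_up−V_dn)/(S_up−S_dn) = (-15.1772−-68.9421)/(183.9328−130.1679) = 1.0000. V = [p*·-15.1772 + (1−p*)·-68.9421]/1.26 = -16.5370. B = V − Δ·S = -158.0238.
(3,3): S=199.9270. Δ = (V_up−V_dn)/(S_up−S_dn) = (60.7951−-15.1772)/(259.9051−183.9328) = 1.0000. V = [p*·60.7951 + (1−p*)·-15.1772]/1.26 = 41.9032. B = V − Δ·S = -158.0238.
(2,0): S=77.0224. Δ = (V_up−V_dn)/(S_up−S_dn) = (-57.8947−-87.1632)/(100.1291−70.8606) = 1.0000. V = [p*·-57.8947 + (1−p*)·-87.1632]/1.26 = -48.3933. B = V − Δ·S = -125.4157.
(2,1): S=108.8360. Δ = (V_up−V_dn)/(S_up−S_dn) = (-16.5370−-57.8947)/(141.4868−100.1291) = 1.0000. V = [p*·-16.5370 + (1−p*)·-57.8947]/1.26 = -16.5797. B = V − Δ·S = -125.4157.
(2,2): S=153.7900. Δ = (V_up−V_dn)/(S_up−S_dn) = (41.9032−-16.5370)/(199.9270−141.4868) = 1.0000. V = [p*·41.9032 + (1−p*)·-16.5370]/1.26 = 28.3743. B = V − Δ·S = -125.4157.
(1,0): S=83.7200. Δ = (V_up−V_dn)/(S_up−S_dn) = (-16.5797−-48.3933)/(108.8360−77.0224) = 1.0000. V = [p*·-16.5797 + (1−p*)·-48.3933]/1.26 = -15.8163. B = V − Δ·S = -99.5363.
(1,1): S=118.3000. Δ = (V_up−V_dn)/(S_up−S_dn) = (28.3743−-16.5797)/(153.7900−108.8360) = 1.0000. V = [p*·28.3743 + (1−p*)·-16.5797]/1.26 = 18.7637. B = V − Δ·S = -99.5363.
(0,0): S=91.0000. Δ = (V_up−V_dn)/(S_up−S_dn) = (18.7637−-15.8163)/(118.3000−83.7200) = 1.0000. V = [p*·18.7637 + (1−p*)·-15.8163]/1.26 = 12.0029. B = V − Δ·S = -78.9971.
Root portfolio cost Δ·91+B reproduces V0=12.0029.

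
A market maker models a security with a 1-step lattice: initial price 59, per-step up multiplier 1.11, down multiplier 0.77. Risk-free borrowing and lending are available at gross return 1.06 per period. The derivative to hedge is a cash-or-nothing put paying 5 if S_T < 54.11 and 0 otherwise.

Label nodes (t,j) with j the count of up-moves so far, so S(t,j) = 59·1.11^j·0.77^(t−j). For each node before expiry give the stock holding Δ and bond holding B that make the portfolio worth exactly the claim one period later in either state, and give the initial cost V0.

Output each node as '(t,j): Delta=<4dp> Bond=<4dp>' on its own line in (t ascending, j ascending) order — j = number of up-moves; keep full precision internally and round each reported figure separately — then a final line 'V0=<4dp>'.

(0,0): Delta=-0.2493 Bond=15.3996
V0=0.6937

Since d<R<u, set p* = (R−d)/(u−d) = 0.8529; price each node as the discounted p*-expectation of its children.
Terminal payoffs: V(1,0)=5.0000, V(1,1)=0.0000
(0,0): S=59.0000. Δ = (V_up−V_dn)/(S_up−S_dn) = (0.0000−5.0000)/(65.4900−45.4300) = -0.2493. V = [p*·0.0000 + (1−p*)·5.0000]/1.06 = 0.6937. B = V − Δ·S = 15.3996.
Each (Δ,B) replicates both successor values, so the strategy is self-financing and V0 is arbitrage-free.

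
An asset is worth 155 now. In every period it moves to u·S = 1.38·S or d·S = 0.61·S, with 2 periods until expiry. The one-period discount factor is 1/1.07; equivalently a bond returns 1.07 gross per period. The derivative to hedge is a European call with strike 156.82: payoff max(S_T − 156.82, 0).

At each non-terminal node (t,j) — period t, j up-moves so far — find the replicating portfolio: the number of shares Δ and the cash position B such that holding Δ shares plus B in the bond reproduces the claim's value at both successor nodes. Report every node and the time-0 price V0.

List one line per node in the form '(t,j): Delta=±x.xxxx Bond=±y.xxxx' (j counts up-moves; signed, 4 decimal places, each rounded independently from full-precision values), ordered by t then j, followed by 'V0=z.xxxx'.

(0,0): Delta=0.6473 Bond=-57.1947
(1,0): Delta=0.0000 Bond=0.0000
(1,1): Delta=0.8401 Bond=-102.4406
V0=43.1304

Risk-neutral probability p* = (R−d)/(u−d) = (1.07−0.61)/(1.38−0.61) = 0.5974.
Payoff layer (t=2): V(2,0)=0.0000, V(2,1)=0.0000, V(2,2)=138.3620
(1,0): S=94.5500. Δ = (V_up−V_dn)/(S_up−S_dn) = (0.0000−0.0000)/(130.4790−57.6755) = 0.0000. V = [p*·0.0000 + (1−p*)·0.0000]/1.07 = 0.0000. B = V − Δ·S = 0.0000.
(1,1): S=213.9000. Δ = (V_up−V_dn)/(S_up−S_dn) = (138.3620−0.0000)/(295.1820−130.4790) = 0.8401. V = [p*·138.3620 + (1−p*)·0.0000]/1.07 = 77.2503. B = V − Δ·S = -102.4406.
(0,0): S=155.0000. Δ = (V_up−V_dn)/(S_up−S_dn) = (77.2503−0.0000)/(213.9000−94.5500) = 0.6473. V = [p*·77.2503 + (1−p*)·0.0000]/1.07 = 43.1304. B = V − Δ·S = -57.1947.
Self-financing check: at every node Δ·S+B equals the discounted successor values.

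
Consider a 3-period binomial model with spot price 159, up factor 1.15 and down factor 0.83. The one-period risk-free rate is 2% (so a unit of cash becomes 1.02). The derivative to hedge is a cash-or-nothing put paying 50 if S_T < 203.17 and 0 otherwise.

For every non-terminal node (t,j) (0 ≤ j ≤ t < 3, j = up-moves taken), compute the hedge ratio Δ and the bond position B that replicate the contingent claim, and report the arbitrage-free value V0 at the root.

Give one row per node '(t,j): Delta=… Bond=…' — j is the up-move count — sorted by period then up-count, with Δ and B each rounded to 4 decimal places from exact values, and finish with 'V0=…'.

(0,0): Delta=-0.3330 Bond=90.1990
(1,0): Delta=0.0000 Bond=48.0584
(1,1): Delta=-0.4974 Bond=122.0703
(2,0): Delta=0.0000 Bond=49.0196
(2,1): Delta=0.0000 Bond=49.0196
(2,2): Delta=-0.7431 Bond=176.1642
V0=37.2538

Risk-neutral probability p* = (R−d)/(u−d) = (1.02−0.83)/(1.15−0.83) = 0.5938.
Terminal values V(3,·): V(3,0)=50.0000, V(3,1)=50.0000, V(3,2)=50.0000, V(3,3)=0.0000
  t=2,j=0: stock 109.5351 → up 125.9654 (V=50.0000), down 90.9141 (V=50.0000). Price 49.0196; hedge Δ=0.0000, bond B=49.0196.
  t=2,j=1: stock 151.7655 → up 174.5303 (V=50.0000), down 125.9654 (V=50.0000). Price 49.0196; hedge Δ=0.0000, bond B=49.0196.
  t=2,j=2: stock 210.2775 → up 241.8191 (V=0.0000), down 174.5303 (V=50.0000). Price 19.9142; hedge Δ=-0.7431, bond B=176.1642.
  t=1,j=0: stock 131.9700 → up 151.7655 (V=49.0196), down 109.5351 (V=49.0196). Price 48.0584; hedge Δ=0.0000, bond B=48.0584.
  t=1,j=1: stock 182.8500 → up 210.2775 (V=19.9142), down 151.7655 (V=49.0196). Price 31.1160; hedge Δ=-0.4974, bond B=122.0703.
  t=0,j=0: stock 159.0000 → up 182.8500 (V=31.1160), down 131.9700 (V=48.0584). Price 37.2538; hedge Δ=-0.3330, bond B=90.1990.
Check: Δ(0,0)·S0 + B(0,0) = 37.2538 = V0.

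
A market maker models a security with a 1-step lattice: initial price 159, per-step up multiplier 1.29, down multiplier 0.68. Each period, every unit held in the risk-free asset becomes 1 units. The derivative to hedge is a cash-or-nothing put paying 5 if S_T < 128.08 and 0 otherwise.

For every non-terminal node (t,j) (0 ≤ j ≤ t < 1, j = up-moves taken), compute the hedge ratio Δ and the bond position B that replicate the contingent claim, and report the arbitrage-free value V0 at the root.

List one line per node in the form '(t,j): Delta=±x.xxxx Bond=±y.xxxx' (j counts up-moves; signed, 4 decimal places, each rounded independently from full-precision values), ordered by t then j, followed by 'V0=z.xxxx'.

Risk-neutral probability p* = (R−d)/(u−d) = (1−0.68)/(1.29−0.68) = 0.5246.
Payoff layer (t=1): V(1,0)=5.0000, V(1,1)=0.0000
Node (0,0) S=159.0000: V=(p*·0.0000+(1−p*)·5.0000)/1=2.3770; Δ=(0.0000−5.0000)/(205.1100−108.1200)=-0.0516; B=V−Δ·S=10.5738
Each (Δ,B) replicates both successor values, so the strategy is self-financing and V0 is arbitrage-free.

(0,0): Delta=-0.0516 Bond=10.5738
V0=2.3770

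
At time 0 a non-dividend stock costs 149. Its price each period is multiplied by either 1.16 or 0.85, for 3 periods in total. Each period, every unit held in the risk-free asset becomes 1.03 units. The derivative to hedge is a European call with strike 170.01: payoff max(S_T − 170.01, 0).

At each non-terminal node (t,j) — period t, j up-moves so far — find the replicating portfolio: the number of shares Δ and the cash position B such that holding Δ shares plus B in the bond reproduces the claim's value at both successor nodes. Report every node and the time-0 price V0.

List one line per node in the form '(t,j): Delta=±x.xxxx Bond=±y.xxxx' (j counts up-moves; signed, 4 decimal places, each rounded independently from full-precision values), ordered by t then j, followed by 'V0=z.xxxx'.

(0,0): Delta=0.4317 Bond=-52.9560
(1,0): Delta=0.0059 Bond=-0.6156
(1,1): Delta=0.6570 Bond=-93.4934
(2,0): Delta=0.0000 Bond=0.0000
(2,1): Delta=0.0090 Bond=-1.0921
(2,2): Delta=1.0000 Bond=-165.0583
V0=11.3676

The replicating-portfolio and risk-neutral prices coincide; use p* = (1.03−0.85)/(1.16−0.85) = 0.5806 for the latter.
At expiry t=3: V(3,0)=0.0000, V(3,1)=0.0000, V(3,2)=0.4102, V(3,3)=62.5635
Node (2,0) S=107.6525: V=(p*·0.0000+(1−p*)·0.0000)/1.03=0.0000; Δ=(0.0000−0.0000)/(124.8769−91.5046)=0.0000; B=V−Δ·S=0.0000
Node (2,1) S=146.9140: V=(p*·0.4102+(1−p*)·0.0000)/1.03=0.2313; Δ=(0.4102−0.0000)/(170.4202−124.8769)=0.0090; B=V−Δ·S=-1.0921
Node (2,2) S=200.4944: V=(p*·62.5635+(1−p*)·0.4102)/1.03=35.4361; Δ=(62.5635−0.4102)/(232.5735−170.4202)=1.0000; B=V−Δ·S=-165.0583
Node (1,0) S=126.6500: V=(p*·0.2313+(1−p*)·0.0000)/1.03=0.1304; Δ=(0.2313−0.0000)/(146.9140−107.6525)=0.0059; B=V−Δ·S=-0.6156
Node (1,1) S=172.8400: V=(p*·35.4361+(1−p*)·0.2313)/1.03=20.0707; Δ=(35.4361−0.2313)/(200.4944−146.9140)=0.6570; B=V−Δ·S=-93.4934
Node (0,0) S=149.0000: V=(p*·20.0707+(1−p*)·0.1304)/1.03=11.3676; Δ=(20.0707−0.1304)/(172.8400−126.6500)=0.4317; B=V−Δ·S=-52.9560
Check: Δ(0,0)·S0 + B(0,0) = 11.3676 = V0.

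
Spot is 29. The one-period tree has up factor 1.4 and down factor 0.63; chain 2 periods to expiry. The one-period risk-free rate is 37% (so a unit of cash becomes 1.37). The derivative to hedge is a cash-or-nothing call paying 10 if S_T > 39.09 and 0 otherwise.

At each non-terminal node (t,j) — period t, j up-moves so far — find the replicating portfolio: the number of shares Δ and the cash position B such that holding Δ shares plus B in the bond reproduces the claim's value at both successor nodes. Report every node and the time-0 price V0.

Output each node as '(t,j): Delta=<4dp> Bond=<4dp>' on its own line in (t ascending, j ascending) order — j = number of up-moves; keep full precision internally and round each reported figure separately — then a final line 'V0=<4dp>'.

(0,0): Delta=0.3141 Bond=-4.1894
(1,0): Delta=0.0000 Bond=0.0000
(1,1): Delta=0.3199 Bond=-5.9721
V0=4.9209

Under the risk-neutral measure, an up-move has probability p* = (R−d)/(u−d) = 0.9610 and values discount at R = 1.37.
At expiry t=2: V(2,0)=0.0000, V(2,1)=0.0000, V(2,2)=10.0000
(1,0): S=18.2700. Δ = (V_up−V_dn)/(S_up−S_dn) = (0.0000−0.0000)/(25.5780−11.5101) = 0.0000. V = [p*·0.0000 + (1−p*)·0.0000]/1.37 = 0.0000. B = V − Δ·S = 0.0000.
(1,1): S=40.6000. Δ = (V_up−V_dn)/(S_up−S_dn) = (10.0000−0.0000)/(56.8400−25.5780) = 0.3199. V = [p*·10.0000 + (1−p*)·0.0000]/1.37 = 7.0149. B = V − Δ·S = -5.9721.
(0,0): S=29.0000. Δ = (V_up−V_dn)/(S_up−S_dn) = (7.0149−0.0000)/(40.6000−18.2700) = 0.3141. V = [p*·7.0149 + (1−p*)·0.0000]/1.37 = 4.9209. B = V − Δ·S = -4.1894.
Each (Δ,B) replicates both successor values, so the strategy is self-financing and V0 is arbitrage-free.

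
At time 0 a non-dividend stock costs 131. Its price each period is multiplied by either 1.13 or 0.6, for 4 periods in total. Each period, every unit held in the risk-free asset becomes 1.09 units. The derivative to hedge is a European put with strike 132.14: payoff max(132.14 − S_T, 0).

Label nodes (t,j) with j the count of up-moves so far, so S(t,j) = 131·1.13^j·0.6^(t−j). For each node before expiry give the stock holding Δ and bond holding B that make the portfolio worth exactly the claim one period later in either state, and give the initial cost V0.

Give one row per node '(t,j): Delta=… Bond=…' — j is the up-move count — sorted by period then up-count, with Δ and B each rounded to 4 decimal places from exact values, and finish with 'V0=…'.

(0,0): Delta=-0.2841 Bond=41.9896
(1,0): Delta=-1.0000 Bond=102.0363
(1,1): Delta=-0.2531 Bond=41.1754
(2,0): Delta=-1.0000 Bond=111.2196
(2,1): Delta=-1.0000 Bond=111.2196
(2,2): Delta=-0.2207 Bond=39.4658
(3,0): Delta=-1.0000 Bond=121.2294
(3,1): Delta=-1.0000 Bond=121.2294
(3,2): Delta=-1.0000 Bond=121.2294
(3,3): Delta=-0.1869 Bond=36.6332
V0=4.7690

Risk-neutral probability p* = (R−d)/(u−d) = (1.09−0.6)/(1.13−0.6) = 0.9245.
At expiry t=4: V(4,0)=115.1624, V(4,1)=100.1655, V(4,2)=71.9214, V(4,3)=18.7283, V(4,4)=0.0000
  t=3,j=0: stock 28.2960 → up 31.9745 (V=100.1655), down 16.9776 (V=115.1624). Price 92.9334; hedge Δ=-1.0000, bond B=121.2294.
  t=3,j=1: stock 53.2908 → up 60.2186 (V=71.9214), down 31.9745 (V=100.1655). Price 67.9386; hedge Δ=-1.0000, bond B=121.2294.
  t=3,j=2: stock 100.3643 → up 113.4117 (V=18.7283), down 60.2186 (V=71.9214). Price 20.8650; hedge Δ=-1.0000, bond B=121.2294.
  t=3,j=3: stock 189.0195 → up 213.5920 (V=0.0000), down 113.4117 (V=18.7283). Price 1.2967; hedge Δ=-0.1869, bond B=36.6332.
  t=2,j=0: stock 47.1600 → up 53.2908 (V=67.9386), down 28.2960 (V=92.9334). Price 64.0596; hedge Δ=-1.0000, bond B=111.2196.
  t=2,j=1: stock 88.8180 → up 100.3643 (V=20.8650), down 53.2908 (V=67.9386). Price 22.4016; hedge Δ=-1.0000, bond B=111.2196.
  t=2,j=2: stock 167.2739 → up 189.0195 (V=1.2967), down 100.3643 (V=20.8650). Price 2.5446; hedge Δ=-0.2207, bond B=39.4658.
  t=1,j=0: stock 78.6000 → up 88.8180 (V=22.4016), down 47.1600 (V=64.0596). Price 23.4363; hedge Δ=-1.0000, bond B=102.0363.
  t=1,j=1: stock 148.0300 → up 167.2739 (V=2.5446), down 88.8180 (V=22.4016). Price 3.7094; hedge Δ=-0.2531, bond B=41.1754.
  t=0,j=0: stock 131.0000 → up 148.0300 (V=3.7094), down 78.6000 (V=23.4363). Price 4.7690; hedge Δ=-0.2841, bond B=41.9896.
Self-financing check: at every node Δ·S+B equals the discounted successor values.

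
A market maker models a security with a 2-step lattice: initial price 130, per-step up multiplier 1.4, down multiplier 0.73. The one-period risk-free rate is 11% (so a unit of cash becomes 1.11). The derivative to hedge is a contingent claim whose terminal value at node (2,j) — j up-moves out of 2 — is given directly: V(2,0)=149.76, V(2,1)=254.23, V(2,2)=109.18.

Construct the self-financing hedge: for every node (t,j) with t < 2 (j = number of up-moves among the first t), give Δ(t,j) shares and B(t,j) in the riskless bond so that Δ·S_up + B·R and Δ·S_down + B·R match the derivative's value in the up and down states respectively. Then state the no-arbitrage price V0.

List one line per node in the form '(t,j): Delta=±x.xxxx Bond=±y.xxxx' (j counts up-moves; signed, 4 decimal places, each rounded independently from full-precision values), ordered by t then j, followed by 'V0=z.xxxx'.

(0,0): Delta=-0.3832 Bond=202.4010
(1,0): Delta=1.6430 Bond=32.3734
(1,1): Delta=-1.1895 Bond=371.4140
V0=152.5841

Under the risk-neutral measure, an up-move has probability p* = (R−d)/(u−d) = 0.5672 and values discount at R = 1.11.
Terminal values V(2,·): V(2,0)=149.7600, V(2,1)=254.2300, V(2,2)=109.1800
Node (1,0) S=94.9000: V=(p*·254.2300+(1−p*)·149.7600)/1.11=188.2988; Δ=(254.2300−149.7600)/(132.8600−69.2770)=1.6430; B=V−Δ·S=32.3734
Node (1,1) S=182.0000: V=(p*·109.1800+(1−p*)·254.2300)/1.11=154.9215; Δ=(109.1800−254.2300)/(254.8000−132.8600)=-1.1895; B=V−Δ·S=371.4140
Node (0,0) S=130.0000: V=(p*·154.9215+(1−p*)·188.2988)/1.11=152.5841; Δ=(154.9215−188.2988)/(182.0000−94.9000)=-0.3832; B=V−Δ·S=202.4010
Root portfolio cost Δ·130+B reproduces V0=152.5841.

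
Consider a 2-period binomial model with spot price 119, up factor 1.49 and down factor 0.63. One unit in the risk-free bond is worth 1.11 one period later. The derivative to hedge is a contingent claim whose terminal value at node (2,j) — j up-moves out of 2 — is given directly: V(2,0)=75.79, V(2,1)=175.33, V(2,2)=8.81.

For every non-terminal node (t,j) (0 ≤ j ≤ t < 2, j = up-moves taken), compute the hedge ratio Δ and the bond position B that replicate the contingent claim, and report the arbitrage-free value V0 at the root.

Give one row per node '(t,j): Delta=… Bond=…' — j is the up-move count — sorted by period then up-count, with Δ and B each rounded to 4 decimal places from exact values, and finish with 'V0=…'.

The replicating-portfolio and risk-neutral prices coincide; use p* = (1.11−0.63)/(1.49−0.63) = 0.5581 for the latter.
Terminal payoffs: V(2,0)=75.7900, V(2,1)=175.3300, V(2,2)=8.8100
Node (1,0) S=74.9700: V=(p*·175.3300+(1−p*)·75.7900)/1.11=118.3308; Δ=(175.3300−75.7900)/(111.7053−47.2311)=1.5439; B=V−Δ·S=2.5866
Node (1,1) S=177.3100: V=(p*·8.8100+(1−p*)·175.3300)/1.11=74.2240; Δ=(8.8100−175.3300)/(264.1919−111.7053)=-1.0920; B=V−Δ·S=267.8519
Node (0,0) S=119.0000: V=(p*·74.2240+(1−p*)·118.3308)/1.11=84.4262; Δ=(74.2240−118.3308)/(177.3100−74.9700)=-0.4310; B=V−Δ·S=135.7132
Check: Δ(0,0)·S0 + B(0,0) = 84.4262 = V0.

(0,0): Delta=-0.4310 Bond=135.7132
(1,0): Delta=1.5439 Bond=2.5866
(1,1): Delta=-1.0920 Bond=267.8519
V0=84.4262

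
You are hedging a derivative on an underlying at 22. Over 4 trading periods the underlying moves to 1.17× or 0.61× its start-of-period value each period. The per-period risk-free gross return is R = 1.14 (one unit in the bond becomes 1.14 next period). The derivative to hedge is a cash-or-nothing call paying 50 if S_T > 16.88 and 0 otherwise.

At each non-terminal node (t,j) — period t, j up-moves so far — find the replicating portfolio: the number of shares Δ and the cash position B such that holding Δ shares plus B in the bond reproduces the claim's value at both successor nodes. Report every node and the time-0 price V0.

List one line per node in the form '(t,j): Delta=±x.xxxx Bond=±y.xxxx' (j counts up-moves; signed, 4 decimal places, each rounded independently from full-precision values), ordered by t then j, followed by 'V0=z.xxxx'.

(0,0): Delta=0.3943 Bond=20.4544
(1,0): Delta=4.5856 Bond=-32.9286
(1,1): Delta=0.2707 Bond=26.5017
(2,0): Delta=0.0000 Bond=0.0000
(2,1): Delta=4.7209 Bond=-39.6634
(2,2): Delta=0.1393 Bond=34.1672
(3,0): Delta=0.0000 Bond=0.0000
(3,1): Delta=0.0000 Bond=0.0000
(3,2): Delta=4.8602 Bond=-47.7757
(3,3): Delta=0.0000 Bond=43.8596
V0=29.1299

Risk-neutral probability p* = (R−d)/(u−d) = (1.14−0.61)/(1.17−0.61) = 0.9464.
At expiry t=4: V(4,0)=0.0000, V(4,1)=0.0000, V(4,2)=0.0000, V(4,3)=50.0000, V(4,4)=50.0000
  t=3,j=0: stock 4.9936 → up 5.8425 (V=0.0000), down 3.0461 (V=0.0000). Price 0.0000; hedge Δ=0.0000, bond B=0.0000.
  t=3,j=1: stock 9.5779 → up 11.2061 (V=0.0000), down 5.8425 (V=0.0000). Price 0.0000; hedge Δ=0.0000, bond B=0.0000.
  t=3,j=2: stock 18.3706 → up 21.4936 (V=50.0000), down 11.2061 (V=0.0000). Price 41.5100; hedge Δ=4.8602, bond B=-47.7757.
  t=3,j=3: stock 35.2355 → up 41.2255 (V=50.0000), down 21.4936 (V=50.0000). Price 43.8596; hedge Δ=0.0000, bond B=43.8596.
  t=2,j=0: stock 8.1862 → up 9.5779 (V=0.0000), down 4.9936 (V=0.0000). Price 0.0000; hedge Δ=0.0000, bond B=0.0000.
  t=2,j=1: stock 15.7014 → up 18.3706 (V=41.5100), down 9.5779 (V=0.0000). Price 34.4616; hedge Δ=4.7209, bond B=-39.6634.
  t=2,j=2: stock 30.1158 → up 35.2355 (V=43.8596), down 18.3706 (V=41.5100). Price 38.3630; hedge Δ=0.1393, bond B=34.1672.
  t=1,j=0: stock 13.4200 → up 15.7014 (V=34.4616), down 8.1862 (V=0.0000). Price 28.6101; hedge Δ=4.5856, bond B=-32.9286.
  t=1,j=1: stock 25.7400 → up 30.1158 (V=38.3630), down 15.7014 (V=34.4616). Price 33.4684; hedge Δ=0.2707, bond B=26.5017.
  t=0,j=0: stock 22.0000 → up 25.7400 (V=33.4684), down 13.4200 (V=28.6101). Price 29.1299; hedge Δ=0.3943, bond B=20.4544.
Root portfolio cost Δ·22+B reproduces V0=29.1299.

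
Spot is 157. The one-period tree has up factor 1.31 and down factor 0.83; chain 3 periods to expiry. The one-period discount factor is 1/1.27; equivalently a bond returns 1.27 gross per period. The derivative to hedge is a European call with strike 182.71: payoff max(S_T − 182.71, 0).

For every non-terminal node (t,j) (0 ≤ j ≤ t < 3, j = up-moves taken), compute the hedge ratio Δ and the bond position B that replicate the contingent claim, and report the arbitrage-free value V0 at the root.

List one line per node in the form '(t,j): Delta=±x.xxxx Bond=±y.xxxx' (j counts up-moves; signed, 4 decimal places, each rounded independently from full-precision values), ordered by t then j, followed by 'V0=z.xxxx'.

Risk-neutral probability p* = (R−d)/(u−d) = (1.27−0.83)/(1.31−0.83) = 0.9167.
Terminal payoffs: V(3,0)=0.0000, V(3,1)=0.0000, V(3,2)=40.9150, V(3,3)=170.2403
Node (2,0) S=108.1573: V=(p*·0.0000+(1−p*)·0.0000)/1.27=0.0000; Δ=(0.0000−0.0000)/(141.6861−89.7706)=0.0000; B=V−Δ·S=0.0000
Node (2,1) S=170.7061: V=(p*·40.9150+(1−p*)·0.0000)/1.27=29.5318; Δ=(40.9150−0.0000)/(223.6250−141.6861)=0.4993; B=V−Δ·S=-55.7077
Node (2,2) S=269.4277: V=(p*·170.2403+(1−p*)·40.9150)/1.27=125.5616; Δ=(170.2403−40.9150)/(352.9503−223.6250)=1.0000; B=V−Δ·S=-143.8661
Node (1,0) S=130.3100: V=(p*·29.5318+(1−p*)·0.0000)/1.27=21.3156; Δ=(29.5318−0.0000)/(170.7061−108.1573)=0.4721; B=V−Δ·S=-40.2090
Node (1,1) S=205.6700: V=(p*·125.5616+(1−p*)·29.5318)/1.27=92.5662; Δ=(125.5616−29.5318)/(269.4277−170.7061)=0.9727; B=V−Δ·S=-107.4958
Node (0,0) S=157.0000: V=(p*·92.5662+(1−p*)·21.3156)/1.27=68.2115; Δ=(92.5662−21.3156)/(205.6700−130.3100)=0.9455; B=V−Δ·S=-80.2272
The time-0 hedge costs 68.2115, which is the no-arbitrage price.

(0,0): Delta=0.9455 Bond=-80.2272
(1,0): Delta=0.4721 Bond=-40.2090
(1,1): Delta=0.9727 Bond=-107.4958
(2,0): Delta=0.0000 Bond=0.0000
(2,1): Delta=0.4993 Bond=-55.7077
(2,2): Delta=1.0000 Bond=-143.8661
V0=68.2115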